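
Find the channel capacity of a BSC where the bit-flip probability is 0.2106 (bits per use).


H(p) = -p*log2(p) - (1-p)*log2(1-p) = -0.2106*log2(0.2106) - 0.7894*log2(0.7894) = 0.473307 + 0.269321 = 0.7426. C = 1 - H(p) = 1 - 0.7426 = 0.2574

0.2574 bits


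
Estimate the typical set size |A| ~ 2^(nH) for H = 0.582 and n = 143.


log2|A_typical| = nH = 143 * 0.582 = 83.226, so |A_typical| ~ 2^83.226 = 1.131e+25

1.131e+25


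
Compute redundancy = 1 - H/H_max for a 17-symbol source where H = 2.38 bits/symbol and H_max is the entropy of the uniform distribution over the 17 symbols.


H_max = log2(K) = log2(17) = 4.0875 bits/symbol. Redundancy = 1 - H/H_max = 1 - 2.38/4.0875 = 1 - 0.5823 = 0.4177

0.4177


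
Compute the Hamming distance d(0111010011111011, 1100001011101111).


Count differing positions: ^ . ^ ^ . ^ ^ . . . . ^ . ^ . . = 7 differences

7


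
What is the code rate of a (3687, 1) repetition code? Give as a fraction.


Rate = k/n = 1/3687

1/3687


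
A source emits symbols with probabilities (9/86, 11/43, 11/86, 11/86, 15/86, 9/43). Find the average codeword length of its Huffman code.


Huffman construction (repeatedly merge the two least-probable nodes; each merge adds 1 bit to every symbol beneath it): 9/86 + 11/86 = 10/43; 11/86 + 15/86 = 13/43; 9/43 + 10/43 = 19/43; 11/43 + 13/43 = 24/43; 19/43 + 24/43 = 1. Resulting codeword lengths (in the order the probabilities were given): (3, 2, 3, 3, 3, 2). L_avg = sum(p_i * l_i) = 9/86*3 + 11/43*2 + 11/86*3 + 11/86*3 + 15/86*3 + 9/43*2 = 109/43 = 2.5349

2.5349 bits


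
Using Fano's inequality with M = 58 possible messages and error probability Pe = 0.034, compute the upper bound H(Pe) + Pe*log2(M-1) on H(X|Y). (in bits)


H(Pe) = -Pe*log2(Pe) - (1-Pe)*log2(1-Pe) = -0.034*log2(0.034) - 0.966*log2(0.966) = 0.165863 + 0.048208 = 0.2141. Pe*log2(M-1) = 0.034*log2(57) = 0.198318. Bound = H(Pe) + Pe*log2(M-1) = 0.165863 + 0.048208 + 0.198318 = 0.4124

0.4124 bits


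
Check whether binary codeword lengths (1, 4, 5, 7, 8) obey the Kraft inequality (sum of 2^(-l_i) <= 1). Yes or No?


Kraft sum = sum(2^(-l_i)) = 0.6055, need <= 1. Result: satisfied (a binary prefix-free code with these lengths exists)

Yes


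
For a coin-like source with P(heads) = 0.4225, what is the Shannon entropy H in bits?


H = -p*log2(p) - (1-p)*log2(1-p). -0.4225*log2(0.4225) = 0.525158; -0.5775*log2(0.5775) = 0.457442. H = 0.525158 + 0.457442 = 0.9826

0.9826 bits


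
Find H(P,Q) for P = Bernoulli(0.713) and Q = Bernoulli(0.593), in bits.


H(P,Q) = -p*log2(q) - (1-p)*log2(1-q). -0.713*log2(0.593) = 0.537528; -0.287*log2(0.407) = 0.372210. H(P,Q) = 0.537528 + 0.372210 = 0.9097

0.9097 bits


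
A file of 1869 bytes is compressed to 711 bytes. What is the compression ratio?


Ratio = original / compressed = 1869 / 711 = 2.6287

2.6287


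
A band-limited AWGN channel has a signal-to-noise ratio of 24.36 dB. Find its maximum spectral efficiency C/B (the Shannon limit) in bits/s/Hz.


SNR_linear = 10^(24.36/10) = 272.8978; C/B = log2(1 + SNR_linear) = log2(1 + 272.8978) = 8.0975

8.0975 bits/s/Hz


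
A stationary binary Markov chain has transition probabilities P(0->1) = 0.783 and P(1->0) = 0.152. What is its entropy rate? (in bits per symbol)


Stationary distribution: pi_0 = p10/(p01+p10) = 0.1626, pi_1 = 0.8374. Entropy rate H' = pi_0*H(p01) + pi_1*H(p10) = 0.1626*0.7547 + 0.8374*0.6148 = 0.6376

0.6376 bits/symbol


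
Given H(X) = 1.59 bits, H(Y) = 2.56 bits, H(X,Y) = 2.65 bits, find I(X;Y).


I(X;Y) = H(X) + H(Y) - H(X,Y) = 1.59 + 2.56 - 2.65 = 1.5

1.5 bits


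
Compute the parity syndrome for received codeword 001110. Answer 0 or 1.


Syndrome = XOR of all bits = 0 XOR 0 XOR 1 XOR 1 XOR 1 XOR 0 = 1

1


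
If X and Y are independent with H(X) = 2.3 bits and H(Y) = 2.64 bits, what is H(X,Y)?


For independent variables, H(X,Y) = H(X) + H(Y) = 2.3 + 2.64 = 4.94

4.94 bits


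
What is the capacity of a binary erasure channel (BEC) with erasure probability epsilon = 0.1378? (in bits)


C = 1 - epsilon = 1 - 0.1378 = 0.8622

0.8622 bits


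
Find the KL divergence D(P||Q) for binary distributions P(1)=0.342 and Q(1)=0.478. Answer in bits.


KL = p*log2(p/q) + (1-p)*log2((1-p)/(1-q)) = 0.342*log2(0.342/0.478) + 0.658*log2(0.658/0.522) = 0.0546

0.0546 bits


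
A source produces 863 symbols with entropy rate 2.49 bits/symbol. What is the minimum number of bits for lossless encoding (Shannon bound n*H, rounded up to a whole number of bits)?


Minimum bits >= n * H = 863 * 2.49 = 2148.87, rounded up to a whole number of bits = 2149

2149 bits


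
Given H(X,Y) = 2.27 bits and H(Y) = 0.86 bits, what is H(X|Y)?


H(X|Y) = H(X,Y) - H(Y) = 2.27 - 0.86 = 1.41

1.41 bits


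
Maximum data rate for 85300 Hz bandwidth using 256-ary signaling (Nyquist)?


Rate = 2 * B * log2(M) = 2 * 85300 * 8.0 = 1364800.0

1364800.0 bps


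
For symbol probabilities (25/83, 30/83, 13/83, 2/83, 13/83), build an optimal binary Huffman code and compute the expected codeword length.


Huffman construction (repeatedly merge the two least-probable nodes; each merge adds 1 bit to every symbol beneath it): 2/83 + 13/83 = 15/83; 13/83 + 15/83 = 28/83; 25/83 + 28/83 = 53/83; 30/83 + 53/83 = 1. Resulting codeword lengths (in the order the probabilities were given): (2, 1, 4, 4, 3). L_avg = sum(p_i * l_i) = 25/83*2 + 30/83*1 + 13/83*4 + 2/83*4 + 13/83*3 = 179/83 = 2.1566

2.1566 bits


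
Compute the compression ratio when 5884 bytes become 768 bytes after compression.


Ratio = original / compressed = 5884 / 768 = 7.6615

7.6615


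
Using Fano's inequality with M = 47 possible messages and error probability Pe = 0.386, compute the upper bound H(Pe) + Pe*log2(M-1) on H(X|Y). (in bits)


H(Pe) = -Pe*log2(Pe) - (1-Pe)*log2(1-Pe) = -0.386*log2(0.386) - 0.614*log2(0.614) = 0.530104 + 0.432065 = 0.9622. Pe*log2(M-1) = 0.386*log2(46) = 2.132095. Bound = H(Pe) + Pe*log2(M-1) = 0.530104 + 0.432065 + 2.132095 = 3.0943

3.0943 bits


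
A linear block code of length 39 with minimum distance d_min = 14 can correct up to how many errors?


Correction capability = floor((d-1)/2) = floor((14-1)/2) = 6

6 errors


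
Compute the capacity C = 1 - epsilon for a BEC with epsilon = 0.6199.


C = 1 - epsilon = 1 - 0.6199 = 0.3801

0.3801 bits


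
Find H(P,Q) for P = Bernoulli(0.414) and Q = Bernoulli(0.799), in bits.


H(P,Q) = -p*log2(q) - (1-p)*log2(1-q). -0.414*log2(0.799) = 0.134025; -0.586*log2(0.201) = 1.356433. H(P,Q) = 0.134025 + 1.356433 = 1.4905

1.4905 bits


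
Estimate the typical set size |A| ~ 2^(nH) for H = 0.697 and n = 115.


log2|A_typical| = nH = 115 * 0.697 = 80.155, so |A_typical| ~ 2^80.155 = 1.346e+24

1.346e+24


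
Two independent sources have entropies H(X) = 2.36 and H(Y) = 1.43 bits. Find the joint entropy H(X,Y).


For independent variables, H(X,Y) = H(X) + H(Y) = 2.36 + 1.43 = 3.79

3.79 bits


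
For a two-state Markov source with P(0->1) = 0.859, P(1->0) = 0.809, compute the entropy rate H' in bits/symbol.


Stationary distribution: pi_0 = p10/(p01+p10) = 0.485, pi_1 = 0.515. Entropy rate H' = pi_0*H(p01) + pi_1*H(p10) = 0.485*0.5869 + 0.515*0.7036 = 0.647

0.647 bits/symbol


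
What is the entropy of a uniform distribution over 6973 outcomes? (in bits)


H = log2(n) = log2(6973) = 12.7676

12.7676 bits


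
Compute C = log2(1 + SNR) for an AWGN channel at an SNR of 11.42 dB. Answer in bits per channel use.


SNR_linear = 10^(11.42/10) = 13.8676; C = log2(1 + SNR_linear) = log2(1 + 13.8676) = 3.8941

3.8941 bits/channel use


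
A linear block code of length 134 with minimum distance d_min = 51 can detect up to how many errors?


Detection capability = d_min - 1 = 51 - 1 = 50

50 errors


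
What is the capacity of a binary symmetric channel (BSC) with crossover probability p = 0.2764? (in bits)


H(p) = -p*log2(p) - (1-p)*log2(1-p) = -0.2764*log2(0.2764) - 0.7236*log2(0.7236) = 0.512769 + 0.337730 = 0.8505. C = 1 - H(p) = 1 - 0.8505 = 0.1495

0.1495 bits


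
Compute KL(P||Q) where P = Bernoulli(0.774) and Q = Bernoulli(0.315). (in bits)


KL = p*log2(p/q) + (1-p)*log2((1-p)/(1-q)) = 0.774*log2(0.774/0.315) + 0.226*log2(0.226/0.685) = 0.6423

0.6423 bits


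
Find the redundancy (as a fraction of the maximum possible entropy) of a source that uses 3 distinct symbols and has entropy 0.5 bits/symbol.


H_max = log2(K) = log2(3) = 1.585 bits/symbol. Redundancy = 1 - H/H_max = 1 - 0.5/1.585 = 1 - 0.3155 = 0.6845

0.6845


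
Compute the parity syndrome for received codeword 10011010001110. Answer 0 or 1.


Syndrome = XOR of all bits = 1 XOR 0 XOR 0 XOR 1 XOR 1 XOR 0 XOR 1 XOR 0 XOR 0 XOR 0 XOR 1 XOR 1 XOR 1 XOR 0 = 1

1


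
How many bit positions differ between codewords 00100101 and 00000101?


Count differing positions: . . ^ . . . . . = 1 differences

1


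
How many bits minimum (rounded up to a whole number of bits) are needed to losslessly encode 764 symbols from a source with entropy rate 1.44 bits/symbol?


Minimum bits >= n * H = 764 * 1.44 = 1100.16, rounded up to a whole number of bits = 1101

1101 bits


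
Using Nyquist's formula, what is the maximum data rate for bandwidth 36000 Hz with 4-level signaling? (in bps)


Rate = 2 * B * log2(M) = 2 * 36000 * 2.0 = 144000.0

144000.0 bps


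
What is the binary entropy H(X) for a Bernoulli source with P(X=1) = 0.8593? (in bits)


H = -p*log2(p) - (1-p)*log2(1-p). -0.8593*log2(0.8593) = 0.187986; -0.1407*log2(0.1407) = 0.398083. H = 0.187986 + 0.398083 = 0.5861

0.5861 bits


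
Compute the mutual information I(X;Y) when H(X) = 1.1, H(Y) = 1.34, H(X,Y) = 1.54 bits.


I(X;Y) = H(X) + H(Y) - H(X,Y) = 1.1 + 1.34 - 1.54 = 0.9

0.9 bits


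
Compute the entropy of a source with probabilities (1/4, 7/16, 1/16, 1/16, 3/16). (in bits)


H = -sum(p_i * log2(p_i)). Terms: -(1/4)*log2(1/4) = 0.500000; -(7/16)*log2(7/16) = 0.521782; -(1/16)*log2(1/16) = 0.250000; -(1/16)*log2(1/16) = 0.250000; -(3/16)*log2(3/16) = 0.452820. H = 0.500000 + 0.521782 + 0.250000 + 0.250000 + 0.452820 = 1.9746

1.9746 bits


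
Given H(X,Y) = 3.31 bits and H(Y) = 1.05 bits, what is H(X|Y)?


H(X|Y) = H(X,Y) - H(Y) = 3.31 - 1.05 = 2.26

2.26 bits


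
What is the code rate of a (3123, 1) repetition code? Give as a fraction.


Rate = k/n = 1/3123

1/3123


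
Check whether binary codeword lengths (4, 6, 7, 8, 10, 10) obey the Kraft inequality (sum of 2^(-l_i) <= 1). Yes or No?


Kraft sum = sum(2^(-l_i)) = 0.0918, need <= 1. Result: satisfied (a binary prefix-free code with these lengths exists)

Yes


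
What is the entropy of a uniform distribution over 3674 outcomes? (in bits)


H = log2(n) = log2(3674) = 11.8431

11.8431 bits


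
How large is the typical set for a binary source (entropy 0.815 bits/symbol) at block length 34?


log2|A_typical| = nH = 34 * 0.815 = 27.71, so |A_typical| ~ 2^27.71 = 2.196e+08

2.196e+08


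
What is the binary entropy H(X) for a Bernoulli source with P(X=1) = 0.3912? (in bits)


H = -p*log2(p) - (1-p)*log2(1-p). -0.3912*log2(0.3912) = 0.529693; -0.6088*log2(0.6088) = 0.435876. H = 0.529693 + 0.435876 = 0.9656

0.9656 bits


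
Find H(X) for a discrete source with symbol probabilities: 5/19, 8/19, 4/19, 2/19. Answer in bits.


H = -sum(p_i * log2(p_i)). Terms: -(5/19)*log2(5/19) = 0.506842; -(8/19)*log2(8/19) = 0.525443; -(4/19)*log2(4/19) = 0.473248; -(2/19)*log2(2/19) = 0.341887. H = 0.506842 + 0.525443 + 0.473248 + 0.341887 = 1.8474

1.8474 bits


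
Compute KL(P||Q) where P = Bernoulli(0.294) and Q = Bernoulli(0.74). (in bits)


KL = p*log2(p/q) + (1-p)*log2((1-p)/(1-q)) = 0.294*log2(0.294/0.74) + 0.706*log2(0.706/0.26) = 0.6259

0.6259 bits


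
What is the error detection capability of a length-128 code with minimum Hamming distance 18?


Detection capability = d_min - 1 = 18 - 1 = 17

17 errors


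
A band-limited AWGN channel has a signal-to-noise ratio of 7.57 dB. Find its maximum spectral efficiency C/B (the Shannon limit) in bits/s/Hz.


SNR_linear = 10^(7.57/10) = 5.7148; C/B = log2(1 + SNR_linear) = log2(1 + 5.7148) = 2.7473

2.7473 bits/s/Hz


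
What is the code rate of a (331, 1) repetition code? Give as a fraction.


Rate = k/n = 1/331

1/331


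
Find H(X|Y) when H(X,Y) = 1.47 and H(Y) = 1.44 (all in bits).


H(X|Y) = H(X,Y) - H(Y) = 1.47 - 1.44 = 0.03

0.03 bits


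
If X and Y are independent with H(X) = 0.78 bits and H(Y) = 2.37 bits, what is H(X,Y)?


For independent variables, H(X,Y) = H(X) + H(Y) = 0.78 + 2.37 = 3.15

3.15 bits


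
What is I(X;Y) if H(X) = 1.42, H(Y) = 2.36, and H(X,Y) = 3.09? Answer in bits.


I(X;Y) = H(X) + H(Y) - H(X,Y) = 1.42 + 2.36 - 3.09 = 0.69

0.69 bits


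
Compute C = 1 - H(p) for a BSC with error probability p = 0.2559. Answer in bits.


H(p) = -p*log2(p) - (1-p)*log2(1-p) = -0.2559*log2(0.2559) - 0.7441*log2(0.7441) = 0.503188 + 0.317308 = 0.8205. C = 1 - H(p) = 1 - 0.8205 = 0.1795

0.1795 bits


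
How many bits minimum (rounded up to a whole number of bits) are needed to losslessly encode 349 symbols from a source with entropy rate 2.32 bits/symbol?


Minimum bits >= n * H = 349 * 2.32 = 809.68, rounded up to a whole number of bits = 810

810 bits


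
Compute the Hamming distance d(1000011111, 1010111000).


Count differing positions: . . ^ . ^ . . ^ ^ ^ = 5 differences

5


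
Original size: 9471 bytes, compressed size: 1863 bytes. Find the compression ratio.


Ratio = original / compressed = 9471 / 1863 = 5.0837

5.0837


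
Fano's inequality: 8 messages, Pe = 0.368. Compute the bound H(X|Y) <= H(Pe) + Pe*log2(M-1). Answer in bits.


H(Pe) = -Pe*log2(Pe) - (1-Pe)*log2(1-Pe) = -0.368*log2(0.368) - 0.632*log2(0.632) = 0.530738 + 0.418386 = 0.9491. Pe*log2(M-1) = 0.368*log2(7) = 1.033107. Bound = H(Pe) + Pe*log2(M-1) = 0.530738 + 0.418386 + 1.033107 = 1.9822

1.9822 bits


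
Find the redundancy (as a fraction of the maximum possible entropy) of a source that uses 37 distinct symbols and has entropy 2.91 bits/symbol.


H_max = log2(K) = log2(37) = 5.2095 bits/symbol. Redundancy = 1 - H/H_max = 1 - 2.91/5.2095 = 1 - 0.5586 = 0.4414

0.4414


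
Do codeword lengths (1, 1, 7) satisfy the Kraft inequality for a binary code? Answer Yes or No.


Kraft sum = sum(2^(-l_i)) = 1.0078, need <= 1. Result: violated (a binary prefix-free code with these lengths cannot exist)

No


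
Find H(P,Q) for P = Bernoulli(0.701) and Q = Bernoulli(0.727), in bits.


H(P,Q) = -p*log2(q) - (1-p)*log2(1-q). -0.701*log2(0.727) = 0.322441; -0.299*log2(0.273) = 0.560035. H(P,Q) = 0.322441 + 0.560035 = 0.8825

0.8825 bits


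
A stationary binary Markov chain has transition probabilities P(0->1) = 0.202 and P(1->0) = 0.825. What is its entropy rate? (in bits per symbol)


Stationary distribution: pi_0 = p10/(p01+p10) = 0.8033, pi_1 = 0.1967. Entropy rate H' = pi_0*H(p01) + pi_1*H(p10) = 0.8033*0.7259 + 0.1967*0.669 = 0.7147

0.7147 bits/symbol


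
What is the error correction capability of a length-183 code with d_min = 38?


Correction capability = floor((d-1)/2) = floor((38-1)/2) = 18

18 errors


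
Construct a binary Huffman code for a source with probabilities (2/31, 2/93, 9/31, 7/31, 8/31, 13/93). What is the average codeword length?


Huffman construction (repeatedly merge the two least-probable nodes; each merge adds 1 bit to every symbol beneath it): 2/93 + 2/31 = 8/93; 8/93 + 13/93 = 7/31; 7/31 + 7/31 = 14/31; 8/31 + 9/31 = 17/31; 14/31 + 17/31 = 1. Resulting codeword lengths (in the order the probabilities were given): (4, 4, 2, 2, 2, 3). L_avg = sum(p_i * l_i) = 2/31*4 + 2/93*4 + 9/31*2 + 7/31*2 + 8/31*2 + 13/93*3 = 215/93 = 2.3118

2.3118 bits


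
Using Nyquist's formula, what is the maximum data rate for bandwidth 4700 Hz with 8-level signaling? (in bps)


Rate = 2 * B * log2(M) = 2 * 4700 * 3.0 = 28200.0

28200.0 bps


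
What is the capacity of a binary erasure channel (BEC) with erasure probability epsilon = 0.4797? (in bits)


C = 1 - epsilon = 1 - 0.4797 = 0.5203

0.5203 bits


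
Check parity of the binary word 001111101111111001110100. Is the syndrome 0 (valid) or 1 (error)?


Syndrome = XOR of all bits = 0 XOR 0 XOR 1 XOR 1 XOR 1 XOR 1 XOR 1 XOR 0 XOR 1 XOR 1 XOR 1 XOR 1 XOR 1 XOR 1 XOR 1 XOR 0 XOR 0 XOR 1 XOR 1 XOR 1 XOR 0 XOR 1 XOR 0 XOR 0 = 0

0


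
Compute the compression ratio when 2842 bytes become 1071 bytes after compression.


Ratio = original / compressed = 2842 / 1071 = 2.6536

2.6536


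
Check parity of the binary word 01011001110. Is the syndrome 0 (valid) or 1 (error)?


Syndrome = XOR of all bits = 0 XOR 1 XOR 0 XOR 1 XOR 1 XOR 0 XOR 0 XOR 1 XOR 1 XOR 1 XOR 0 = 0

0


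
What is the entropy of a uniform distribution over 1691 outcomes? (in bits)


H = log2(n) = log2(1691) = 10.7237

10.7237 bits


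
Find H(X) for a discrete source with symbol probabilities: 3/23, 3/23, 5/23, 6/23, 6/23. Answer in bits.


H = -sum(p_i * log2(p_i)). Terms: -(3/23)*log2(3/23) = 0.383296; -(3/23)*log2(3/23) = 0.383296; -(5/23)*log2(5/23) = 0.478616; -(6/23)*log2(6/23) = 0.505722; -(6/23)*log2(6/23) = 0.505722. H = 0.383296 + 0.383296 + 0.478616 + 0.505722 + 0.505722 = 2.2567

2.2567 bits


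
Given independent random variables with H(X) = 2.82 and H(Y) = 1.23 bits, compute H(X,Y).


For independent variables, H(X,Y) = H(X) + H(Y) = 2.82 + 1.23 = 4.05

4.05 bits


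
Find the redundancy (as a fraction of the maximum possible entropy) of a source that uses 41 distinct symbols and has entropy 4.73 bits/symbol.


H_max = log2(K) = log2(41) = 5.3576 bits/symbol. Redundancy = 1 - H/H_max = 1 - 4.73/5.3576 = 1 - 0.8829 = 0.1171

0.1171


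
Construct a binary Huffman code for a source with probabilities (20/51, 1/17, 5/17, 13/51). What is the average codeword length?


Huffman construction (repeatedly merge the two least-probable nodes; each merge adds 1 bit to every symbol beneath it): 1/17 + 13/51 = 16/51; 5/17 + 16/51 = 31/51; 20/51 + 31/51 = 1. Resulting codeword lengths (in the order the probabilities were given): (1, 3, 2, 3). L_avg = sum(p_i * l_i) = 20/51*1 + 1/17*3 + 5/17*2 + 13/51*3 = 98/51 = 1.9216

1.9216 bits


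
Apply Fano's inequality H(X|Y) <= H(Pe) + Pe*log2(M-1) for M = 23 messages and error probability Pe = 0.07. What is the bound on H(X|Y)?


H(Pe) = -Pe*log2(Pe) - (1-Pe)*log2(1-Pe) = -0.07*log2(0.07) - 0.93*log2(0.93) = 0.268555 + 0.097369 = 0.3659. Pe*log2(M-1) = 0.07*log2(22) = 0.312160. Bound = H(Pe) + Pe*log2(M-1) = 0.268555 + 0.097369 + 0.312160 = 0.6781

0.6781 bits


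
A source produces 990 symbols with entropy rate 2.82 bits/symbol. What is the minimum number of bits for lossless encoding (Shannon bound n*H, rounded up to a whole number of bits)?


Minimum bits >= n * H = 990 * 2.82 = 2791.8, rounded up to a whole number of bits = 2792

2792 bits


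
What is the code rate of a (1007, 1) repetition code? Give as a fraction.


Rate = k/n = 1/1007

1/1007


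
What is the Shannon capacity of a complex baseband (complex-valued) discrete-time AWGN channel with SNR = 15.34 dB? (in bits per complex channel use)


SNR_linear = 10^(15.34/10) = 34.1979; C = log2(1 + SNR_linear) = log2(1 + 34.1979) = 5.1374

5.1374 bits/channel use


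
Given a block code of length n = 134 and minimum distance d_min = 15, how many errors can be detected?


Detection capability = d_min - 1 = 15 - 1 = 14

14 errors


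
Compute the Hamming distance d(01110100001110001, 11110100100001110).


Count differing positions: ^ . . . . . . . ^ . ^ ^ ^ ^ ^ ^ ^ = 9 differences

9


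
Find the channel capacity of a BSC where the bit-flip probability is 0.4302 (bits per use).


H(p) = -p*log2(p) - (1-p)*log2(1-p) = -0.4302*log2(0.4302) - 0.5698*log2(0.5698) = 0.523519 + 0.462377 = 0.9859. C = 1 - H(p) = 1 - 0.9859 = 0.0141

0.0141 bits


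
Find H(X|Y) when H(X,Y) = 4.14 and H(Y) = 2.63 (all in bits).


H(X|Y) = H(X,Y) - H(Y) = 4.14 - 2.63 = 1.51

1.51 bits


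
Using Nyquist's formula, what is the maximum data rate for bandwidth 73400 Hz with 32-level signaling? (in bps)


Rate = 2 * B * log2(M) = 2 * 73400 * 5.0 = 734000.0

734000.0 bps


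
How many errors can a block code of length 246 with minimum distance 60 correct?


Correction capability = floor((d-1)/2) = floor((60-1)/2) = 29

29 errors


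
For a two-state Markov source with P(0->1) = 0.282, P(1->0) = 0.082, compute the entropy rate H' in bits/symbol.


Stationary distribution: pi_0 = p10/(p01+p10) = 0.2253, pi_1 = 0.7747. Entropy rate H' = pi_0*H(p01) + pi_1*H(p10) = 0.2253*0.8582 + 0.7747*0.4092 = 0.5103

0.5103 bits/symbol


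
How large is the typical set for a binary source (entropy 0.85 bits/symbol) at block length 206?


log2|A_typical| = nH = 206 * 0.85 = 175.1, so |A_typical| ~ 2^175.1 = 5.133e+52

5.133e+52


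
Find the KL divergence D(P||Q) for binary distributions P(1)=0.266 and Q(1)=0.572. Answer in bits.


KL = p*log2(p/q) + (1-p)*log2((1-p)/(1-q)) = 0.266*log2(0.266/0.572) + 0.734*log2(0.734/0.428) = 0.2774

0.2774 bits


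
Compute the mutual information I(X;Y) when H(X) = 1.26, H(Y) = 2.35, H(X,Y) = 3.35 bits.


I(X;Y) = H(X) + H(Y) - H(X,Y) = 1.26 + 2.35 - 3.35 = 0.26

0.26 bits


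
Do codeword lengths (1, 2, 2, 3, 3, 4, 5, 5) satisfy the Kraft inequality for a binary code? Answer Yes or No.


Kraft sum = sum(2^(-l_i)) = 1.375, need <= 1. Result: violated (a binary prefix-free code with these lengths cannot exist)

No


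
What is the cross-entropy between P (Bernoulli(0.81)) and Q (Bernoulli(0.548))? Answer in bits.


H(P,Q) = -p*log2(q) - (1-p)*log2(1-q). -0.81*log2(0.548) = 0.702879; -0.19*log2(0.452) = 0.217665. H(P,Q) = 0.702879 + 0.217665 = 0.9205

0.9205 bits


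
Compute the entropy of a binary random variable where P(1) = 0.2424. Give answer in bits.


H = -p*log2(p) - (1-p)*log2(1-p). -0.2424*log2(0.2424) = 0.495596; -0.7576*log2(0.7576) = 0.303413. H = 0.495596 + 0.303413 = 0.799

0.799 bits


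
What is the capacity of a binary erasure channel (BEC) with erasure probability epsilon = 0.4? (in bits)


C = 1 - epsilon = 1 - 0.4 = 0.6

0.6 bits


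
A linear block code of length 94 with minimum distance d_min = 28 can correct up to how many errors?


Correction capability = floor((d-1)/2) = floor((28-1)/2) = 13

13 errors


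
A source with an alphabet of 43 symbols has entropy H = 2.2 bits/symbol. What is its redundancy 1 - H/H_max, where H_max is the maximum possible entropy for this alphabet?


H_max = log2(K) = log2(43) = 5.4263 bits/symbol. Redundancy = 1 - H/H_max = 1 - 2.2/5.4263 = 1 - 0.4054 = 0.5946

0.5946


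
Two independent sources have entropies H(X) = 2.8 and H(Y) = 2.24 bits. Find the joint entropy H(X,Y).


For independent variables, H(X,Y) = H(X) + H(Y) = 2.8 + 2.24 = 5.04

5.04 bits


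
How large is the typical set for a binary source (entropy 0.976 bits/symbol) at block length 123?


log2|A_typical| = nH = 123 * 0.976 = 120.048, so |A_typical| ~ 2^120.048 = 1.374e+36

1.374e+36


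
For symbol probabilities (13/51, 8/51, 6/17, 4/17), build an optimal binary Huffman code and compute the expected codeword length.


Huffman construction (repeatedly merge the two least-probable nodes; each merge adds 1 bit to every symbol beneath it): 8/51 + 4/17 = 20/51; 13/51 + 6/17 = 31/51; 20/51 + 31/51 = 1. Resulting codeword lengths (in the order the probabilities were given): (2, 2, 2, 2). L_avg = sum(p_i * l_i) = 13/51*2 + 8/51*2 + 6/17*2 + 4/17*2 = 2

2.0 bits


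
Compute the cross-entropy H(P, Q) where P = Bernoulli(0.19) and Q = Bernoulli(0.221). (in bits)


H(P,Q) = -p*log2(q) - (1-p)*log2(1-q). -0.19*log2(0.221) = 0.413798; -0.81*log2(0.779) = 0.291847. H(P,Q) = 0.413798 + 0.291847 = 0.7056

0.7056 bits


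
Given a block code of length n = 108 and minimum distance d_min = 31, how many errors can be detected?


Detection capability = d_min - 1 = 31 - 1 = 30

30 errors


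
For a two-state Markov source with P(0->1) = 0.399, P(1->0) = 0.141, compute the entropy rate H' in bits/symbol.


Stationary distribution: pi_0 = p10/(p01+p10) = 0.2611, pi_1 = 0.7389. Entropy rate H' = pi_0*H(p01) + pi_1*H(p10) = 0.2611*0.9704 + 0.7389*0.5869 = 0.687

0.687 bits/symbol


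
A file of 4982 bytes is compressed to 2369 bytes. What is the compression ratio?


Ratio = original / compressed = 4982 / 2369 = 2.103

2.103


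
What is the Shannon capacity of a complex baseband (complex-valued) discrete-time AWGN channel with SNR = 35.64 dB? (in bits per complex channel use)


SNR_linear = 10^(35.64/10) = 3664.3757; C = log2(1 + SNR_linear) = log2(1 + 3664.3757) = 11.8397

11.8397 bits/channel use


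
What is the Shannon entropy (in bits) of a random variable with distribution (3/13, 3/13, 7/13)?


H = -sum(p_i * log2(p_i)). Terms: -(3/13)*log2(3/13) = 0.488187; -(3/13)*log2(3/13) = 0.488187; -(7/13)*log2(7/13) = 0.480892. H = 0.488187 + 0.488187 + 0.480892 = 1.4573

1.4573 bits


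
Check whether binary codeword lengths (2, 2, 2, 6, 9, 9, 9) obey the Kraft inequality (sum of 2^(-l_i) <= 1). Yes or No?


Kraft sum = sum(2^(-l_i)) = 0.7715, need <= 1. Result: satisfied (a binary prefix-free code with these lengths exists)

Yes


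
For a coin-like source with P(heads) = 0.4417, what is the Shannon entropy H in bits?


H = -p*log2(p) - (1-p)*log2(1-p). -0.4417*log2(0.4417) = 0.520703; -0.5583*log2(0.5583) = 0.469468. H = 0.520703 + 0.469468 = 0.9902

0.9902 bits


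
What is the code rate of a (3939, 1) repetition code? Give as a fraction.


Rate = k/n = 1/3939

1/3939


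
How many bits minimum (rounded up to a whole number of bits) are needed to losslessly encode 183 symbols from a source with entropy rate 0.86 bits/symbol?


Minimum bits >= n * H = 183 * 0.86 = 157.38, rounded up to a whole number of bits = 158

158 bits


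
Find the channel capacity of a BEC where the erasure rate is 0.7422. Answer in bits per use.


C = 1 - epsilon = 1 - 0.7422 = 0.2578

0.2578 bits


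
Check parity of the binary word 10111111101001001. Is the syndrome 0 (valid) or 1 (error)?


Syndrome = XOR of all bits = 1 XOR 0 XOR 1 XOR 1 XOR 1 XOR 1 XOR 1 XOR 1 XOR 1 XOR 0 XOR 1 XOR 0 XOR 0 XOR 1 XOR 0 XOR 0 XOR 1 = 1

1


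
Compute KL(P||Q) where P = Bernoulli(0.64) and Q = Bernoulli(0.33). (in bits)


KL = p*log2(p/q) + (1-p)*log2((1-p)/(1-q)) = 0.64*log2(0.64/0.33) + 0.36*log2(0.36/0.67) = 0.289

0.289 bits


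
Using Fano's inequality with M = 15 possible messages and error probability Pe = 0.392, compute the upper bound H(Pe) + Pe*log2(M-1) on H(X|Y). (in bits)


H(Pe) = -Pe*log2(Pe) - (1-Pe)*log2(1-Pe) = -0.392*log2(0.392) - 0.608*log2(0.608) = 0.529621 + 0.436457 = 0.9661. Pe*log2(M-1) = 0.392*log2(14) = 1.492483. Bound = H(Pe) + Pe*log2(M-1) = 0.529621 + 0.436457 + 1.492483 = 2.4586

2.4586 bits


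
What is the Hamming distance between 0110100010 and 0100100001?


Count differing positions: . . ^ . . . . . ^ ^ = 3 differences

3


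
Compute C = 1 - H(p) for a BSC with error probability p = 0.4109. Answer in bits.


H(p) = -p*log2(p) - (1-p)*log2(1-p) = -0.4109*log2(0.4109) - 0.5891*log2(0.5891) = 0.527243 + 0.449728 = 0.977. C = 1 - H(p) = 1 - 0.977 = 0.023

0.023 bits


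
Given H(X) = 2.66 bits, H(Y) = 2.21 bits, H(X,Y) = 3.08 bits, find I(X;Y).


I(X;Y) = H(X) + H(Y) - H(X,Y) = 2.66 + 2.21 - 3.08 = 1.79

1.79 bits


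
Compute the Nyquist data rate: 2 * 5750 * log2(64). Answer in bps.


Rate = 2 * B * log2(M) = 2 * 5750 * 6.0 = 69000.0

69000.0 bps


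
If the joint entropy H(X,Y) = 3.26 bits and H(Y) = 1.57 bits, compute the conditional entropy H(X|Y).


H(X|Y) = H(X,Y) - H(Y) = 3.26 - 1.57 = 1.69

1.69 bits


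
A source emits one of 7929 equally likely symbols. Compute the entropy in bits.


H = log2(n) = log2(7929) = 12.9529

12.9529 bits


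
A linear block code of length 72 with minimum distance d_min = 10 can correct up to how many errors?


Correction capability = floor((d-1)/2) = floor((10-1)/2) = 4

4 errors


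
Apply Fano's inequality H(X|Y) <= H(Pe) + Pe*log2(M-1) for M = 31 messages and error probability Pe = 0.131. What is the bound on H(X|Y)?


H(Pe) = -Pe*log2(Pe) - (1-Pe)*log2(1-Pe) = -0.131*log2(0.131) - 0.869*log2(0.869) = 0.384139 + 0.176035 = 0.5602. Pe*log2(M-1) = 0.131*log2(30) = 0.642803. Bound = H(Pe) + Pe*log2(M-1) = 0.384139 + 0.176035 + 0.642803 = 1.203

1.203 bits


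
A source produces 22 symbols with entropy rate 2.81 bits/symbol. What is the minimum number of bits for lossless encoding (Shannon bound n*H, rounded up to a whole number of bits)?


Minimum bits >= n * H = 22 * 2.81 = 61.82, rounded up to a whole number of bits = 62

62 bits


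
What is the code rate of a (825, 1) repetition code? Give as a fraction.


Rate = k/n = 1/825

1/825


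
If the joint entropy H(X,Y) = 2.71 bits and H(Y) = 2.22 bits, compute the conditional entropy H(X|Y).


H(X|Y) = H(X,Y) - H(Y) = 2.71 - 2.22 = 0.49

0.49 bits


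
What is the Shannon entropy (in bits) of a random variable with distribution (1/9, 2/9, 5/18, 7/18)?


H = -sum(p_i * log2(p_i)). Terms: -(1/9)*log2(1/9) = 0.352214; -(2/9)*log2(2/9) = 0.482206; -(5/18)*log2(5/18) = 0.513332; -(7/18)*log2(7/18) = 0.529888. H = 0.352214 + 0.482206 + 0.513332 + 0.529888 = 1.8776

1.8776 bits


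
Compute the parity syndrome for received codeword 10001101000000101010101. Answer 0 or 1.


Syndrome = XOR of all bits = 1 XOR 0 XOR 0 XOR 0 XOR 1 XOR 1 XOR 0 XOR 1 XOR 0 XOR 0 XOR 0 XOR 0 XOR 0 XOR 0 XOR 1 XOR 0 XOR 1 XOR 0 XOR 1 XOR 0 XOR 1 XOR 0 XOR 1 = 1

1


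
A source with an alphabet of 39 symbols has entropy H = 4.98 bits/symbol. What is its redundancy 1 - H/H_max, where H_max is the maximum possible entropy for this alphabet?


H_max = log2(K) = log2(39) = 5.2854 bits/symbol. Redundancy = 1 - H/H_max = 1 - 4.98/5.2854 = 1 - 0.9422 = 0.0578

0.0578


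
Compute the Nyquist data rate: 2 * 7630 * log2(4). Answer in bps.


Rate = 2 * B * log2(M) = 2 * 7630 * 2.0 = 30520.0

30520.0 bps


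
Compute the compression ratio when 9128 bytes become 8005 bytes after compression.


Ratio = original / compressed = 9128 / 8005 = 1.1403

1.1403


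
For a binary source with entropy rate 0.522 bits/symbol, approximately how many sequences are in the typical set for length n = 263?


log2|A_typical| = nH = 263 * 0.522 = 137.286, so |A_typical| ~ 2^137.286 = 2.124e+41

2.124e+41


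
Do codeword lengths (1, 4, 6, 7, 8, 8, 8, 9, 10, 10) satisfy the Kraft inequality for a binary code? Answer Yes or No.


Kraft sum = sum(2^(-l_i)) = 0.6016, need <= 1. Result: satisfied (a binary prefix-free code with these lengths exists)

Yes


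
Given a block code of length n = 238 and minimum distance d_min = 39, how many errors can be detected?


Detection capability = d_min - 1 = 39 - 1 = 38

38 errors


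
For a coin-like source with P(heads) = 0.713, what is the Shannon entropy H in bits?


H = -p*log2(p) - (1-p)*log2(1-p). -0.713*log2(0.713) = 0.347963; -0.287*log2(0.287) = 0.516852. H = 0.347963 + 0.516852 = 0.8648

0.8648 bits


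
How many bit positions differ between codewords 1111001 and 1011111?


Count differing positions: . ^ . . ^ ^ . = 3 differences

3


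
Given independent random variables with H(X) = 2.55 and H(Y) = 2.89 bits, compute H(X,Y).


For independent variables, H(X,Y) = H(X) + H(Y) = 2.55 + 2.89 = 5.44

5.44 bits


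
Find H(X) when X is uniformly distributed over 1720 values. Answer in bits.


H = log2(n) = log2(1720) = 10.7482

10.7482 bits


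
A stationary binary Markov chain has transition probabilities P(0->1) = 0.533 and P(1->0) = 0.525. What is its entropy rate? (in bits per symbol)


Stationary distribution: pi_0 = p10/(p01+p10) = 0.4962, pi_1 = 0.5038. Entropy rate H' = pi_0*H(p01) + pi_1*H(p10) = 0.4962*0.9969 + 0.5038*0.9982 = 0.9975

0.9975 bits/symbol


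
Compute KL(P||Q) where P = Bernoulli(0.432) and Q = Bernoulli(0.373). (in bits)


KL = p*log2(p/q) + (1-p)*log2((1-p)/(1-q)) = 0.432*log2(0.432/0.373) + 0.568*log2(0.568/0.627) = 0.0105

0.0105 bits


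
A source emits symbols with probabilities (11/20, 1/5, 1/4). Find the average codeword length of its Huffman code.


Huffman construction (repeatedly merge the two least-probable nodes; each merge adds 1 bit to every symbol beneath it): 1/5 + 1/4 = 9/20; 9/20 + 11/20 = 1. Resulting codeword lengths (in the order the probabilities were given): (1, 2, 2). L_avg = sum(p_i * l_i) = 11/20*1 + 1/5*2 + 1/4*2 = 29/20 = 1.45

1.45 bits


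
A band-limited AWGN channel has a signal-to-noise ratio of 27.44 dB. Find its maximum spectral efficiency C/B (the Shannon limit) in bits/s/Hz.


SNR_linear = 10^(27.44/10) = 554.6257; C/B = log2(1 + SNR_linear) = log2(1 + 554.6257) = 9.118

9.118 bits/s/Hz


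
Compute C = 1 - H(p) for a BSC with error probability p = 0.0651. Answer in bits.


H(p) = -p*log2(p) - (1-p)*log2(1-p) = -0.0651*log2(0.0651) - 0.9349*log2(0.9349) = 0.256572 + 0.090794 = 0.3474. C = 1 - H(p) = 1 - 0.3474 = 0.6526

0.6526 bits


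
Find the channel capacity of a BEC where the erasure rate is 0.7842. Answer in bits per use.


C = 1 - epsilon = 1 - 0.7842 = 0.2158

0.2158 bits


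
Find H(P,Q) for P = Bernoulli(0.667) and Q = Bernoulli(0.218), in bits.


H(P,Q) = -p*log2(q) - (1-p)*log2(1-q). -0.667*log2(0.218) = 1.465799; -0.333*log2(0.782) = 0.118135. H(P,Q) = 1.465799 + 0.118135 = 1.5839

1.5839 bits


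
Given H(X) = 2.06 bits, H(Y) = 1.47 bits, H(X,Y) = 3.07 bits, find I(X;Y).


I(X;Y) = H(X) + H(Y) - H(X,Y) = 2.06 + 1.47 - 3.07 = 0.46

0.46 bits


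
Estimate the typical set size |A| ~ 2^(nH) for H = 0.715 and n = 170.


log2|A_typical| = nH = 170 * 0.715 = 121.55, so |A_typical| ~ 2^121.55 = 3.892e+36

3.892e+36


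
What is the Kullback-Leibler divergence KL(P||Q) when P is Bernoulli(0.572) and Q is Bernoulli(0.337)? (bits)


KL = p*log2(p/q) + (1-p)*log2((1-p)/(1-q)) = 0.572*log2(0.572/0.337) + 0.428*log2(0.428/0.663) = 0.1664

0.1664 bits


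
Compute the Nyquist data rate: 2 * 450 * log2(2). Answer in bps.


Rate = 2 * B * log2(M) = 2 * 450 * 1.0 = 900.0

900.0 bps


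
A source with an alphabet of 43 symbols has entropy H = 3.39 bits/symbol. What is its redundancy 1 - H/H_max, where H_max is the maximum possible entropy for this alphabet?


H_max = log2(K) = log2(43) = 5.4263 bits/symbol. Redundancy = 1 - H/H_max = 1 - 3.39/5.4263 = 1 - 0.6247 = 0.3753

0.3753


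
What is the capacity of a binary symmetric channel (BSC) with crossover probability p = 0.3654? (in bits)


H(p) = -p*log2(p) - (1-p)*log2(1-p) = -0.3654*log2(0.3654) - 0.6346*log2(0.6346) = 0.530726 + 0.416349 = 0.9471. C = 1 - H(p) = 1 - 0.9471 = 0.0529

0.0529 bits


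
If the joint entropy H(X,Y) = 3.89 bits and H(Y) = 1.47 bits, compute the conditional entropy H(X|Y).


H(X|Y) = H(X,Y) - H(Y) = 3.89 - 1.47 = 2.42

2.42 bits


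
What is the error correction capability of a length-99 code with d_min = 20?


Correction capability = floor((d-1)/2) = floor((20-1)/2) = 9

9 errors


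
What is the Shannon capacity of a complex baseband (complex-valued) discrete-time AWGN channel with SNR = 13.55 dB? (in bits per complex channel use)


SNR_linear = 10^(13.55/10) = 22.6464; C = log2(1 + SNR_linear) = log2(1 + 22.6464) = 4.5636

4.5636 bits/channel use


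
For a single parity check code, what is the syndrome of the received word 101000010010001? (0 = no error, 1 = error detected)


Syndrome = XOR of all bits = 1 XOR 0 XOR 1 XOR 0 XOR 0 XOR 0 XOR 0 XOR 1 XOR 0 XOR 0 XOR 1 XOR 0 XOR 0 XOR 0 XOR 1 = 1

1


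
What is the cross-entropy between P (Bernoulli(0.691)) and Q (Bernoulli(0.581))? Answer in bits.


H(P,Q) = -p*log2(q) - (1-p)*log2(1-q). -0.691*log2(0.581) = 0.541322; -0.309*log2(0.419) = 0.387788. H(P,Q) = 0.541322 + 0.387788 = 0.9291

0.9291 bits


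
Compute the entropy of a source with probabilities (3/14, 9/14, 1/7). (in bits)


H = -sum(p_i * log2(p_i)). Terms: -(3/14)*log2(3/14) = 0.476227; -(9/14)*log2(9/14) = 0.409776; -(1/7)*log2(1/7) = 0.401051. H = 0.476227 + 0.409776 + 0.401051 = 1.2871

1.2871 bits


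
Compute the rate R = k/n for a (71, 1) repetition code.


Rate = k/n = 1/71

1/71


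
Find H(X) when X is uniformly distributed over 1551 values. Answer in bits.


H = log2(n) = log2(1551) = 10.599

10.599 bits


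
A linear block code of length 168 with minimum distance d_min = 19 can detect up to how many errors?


Detection capability = d_min - 1 = 19 - 1 = 18

18 errors


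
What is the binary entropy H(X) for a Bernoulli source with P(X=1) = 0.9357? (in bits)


H = -p*log2(p) - (1-p)*log2(1-p). -0.9357*log2(0.9357) = 0.089717; -0.0643*log2(0.0643) = 0.254566. H = 0.089717 + 0.254566 = 0.3443

0.3443 bits


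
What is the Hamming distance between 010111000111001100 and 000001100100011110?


Count differing positions: . ^ . ^ ^ . ^ . . . ^ ^ . ^ . . ^ . = 8 differences

8


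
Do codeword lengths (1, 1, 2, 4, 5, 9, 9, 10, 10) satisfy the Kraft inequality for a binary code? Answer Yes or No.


Kraft sum = sum(2^(-l_i)) = 1.3496, need <= 1. Result: violated (a binary prefix-free code with these lengths cannot exist)

No


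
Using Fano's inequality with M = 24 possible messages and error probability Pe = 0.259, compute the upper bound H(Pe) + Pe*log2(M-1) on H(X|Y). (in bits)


H(Pe) = -Pe*log2(Pe) - (1-Pe)*log2(1-Pe) = -0.259*log2(0.259) - 0.741*log2(0.741) = 0.504785 + 0.320449 = 0.8252. Pe*log2(M-1) = 0.259*log2(23) = 1.171603. Bound = H(Pe) + Pe*log2(M-1) = 0.504785 + 0.320449 + 1.171603 = 1.9968

1.9968 bits


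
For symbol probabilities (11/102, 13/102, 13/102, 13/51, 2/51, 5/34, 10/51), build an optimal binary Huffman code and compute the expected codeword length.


Huffman construction (repeatedly merge the two least-probable nodes; each merge adds 1 bit to every symbol beneath it): 2/51 + 11/102 = 5/34; 13/102 + 13/102 = 13/51; 5/34 + 5/34 = 5/17; 10/51 + 13/51 = 23/51; 13/51 + 5/17 = 28/51; 23/51 + 28/51 = 1. Resulting codeword lengths (in the order the probabilities were given): (4, 3, 3, 2, 4, 3, 2). L_avg = sum(p_i * l_i) = 11/102*4 + 13/102*3 + 13/102*3 + 13/51*2 + 2/51*4 + 5/34*3 + 10/51*2 = 275/102 = 2.6961

2.6961 bits


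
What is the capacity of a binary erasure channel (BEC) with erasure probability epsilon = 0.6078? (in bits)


C = 1 - epsilon = 1 - 0.6078 = 0.3922

0.3922 bits


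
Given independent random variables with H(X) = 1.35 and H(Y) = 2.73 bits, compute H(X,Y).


For independent variables, H(X,Y) = H(X) + H(Y) = 1.35 + 2.73 = 4.08

4.08 bits


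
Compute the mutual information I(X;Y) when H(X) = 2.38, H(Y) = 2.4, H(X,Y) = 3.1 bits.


I(X;Y) = H(X) + H(Y) - H(X,Y) = 2.38 + 2.4 - 3.1 = 1.68

1.68 bits


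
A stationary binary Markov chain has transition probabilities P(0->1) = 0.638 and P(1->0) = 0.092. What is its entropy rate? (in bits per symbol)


Stationary distribution: pi_0 = p10/(p01+p10) = 0.126, pi_1 = 0.874. Entropy rate H' = pi_0*H(p01) + pi_1*H(p10) = 0.126*0.9443 + 0.874*0.4431 = 0.5063

0.5063 bits/symbol


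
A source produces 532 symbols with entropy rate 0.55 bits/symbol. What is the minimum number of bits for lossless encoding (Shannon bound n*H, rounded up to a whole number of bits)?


Minimum bits >= n * H = 532 * 0.55 = 292.6, rounded up to a whole number of bits = 293

293 bits


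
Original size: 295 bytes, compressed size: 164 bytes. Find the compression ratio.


Ratio = original / compressed = 295 / 164 = 1.7988

1.7988
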